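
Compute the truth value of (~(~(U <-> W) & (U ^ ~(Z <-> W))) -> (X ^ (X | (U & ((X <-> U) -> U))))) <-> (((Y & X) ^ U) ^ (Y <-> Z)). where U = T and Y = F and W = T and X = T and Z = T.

F

U <-> W = T <-> T = T
~(U <-> W) = ~T = F
Z <-> W = T <-> T = T
~(Z <-> W) = ~T = F
U ^ ~(Z <-> W) = T ^ F = T
~(U <-> W) & (U ^ ~(Z <-> W)) = F & T = F
~(~(U <-> W) & (U ^ ~(Z <-> W))) = ~F = T
X <-> U = T <-> T = T
(X <-> U) -> U = T -> T = T
U & ((X <-> U) -> U) = T & T = T
X | (U & ((X <-> U) -> U)) = T | T = T
X ^ (X | (U & ((X <-> U) -> U))) = T ^ T = F
~(~(U <-> W) & (U ^ ~(Z <-> W))) -> (X ^ (X | (U & ((X <-> U) -> U)))) = T -> F = F
Y & X = F & T = F
(Y & X) ^ U = F ^ T = T
Y <-> Z = F <-> T = F
((Y & X) ^ U) ^ (Y <-> Z) = T ^ F = T
(~(~(U <-> W) & (U ^ ~(Z <-> W))) -> (X ^ (X | (U & ((X <-> U) -> U))))) <-> (((Y & X) ^ U) ^ (Y <-> Z)) = F <-> T = F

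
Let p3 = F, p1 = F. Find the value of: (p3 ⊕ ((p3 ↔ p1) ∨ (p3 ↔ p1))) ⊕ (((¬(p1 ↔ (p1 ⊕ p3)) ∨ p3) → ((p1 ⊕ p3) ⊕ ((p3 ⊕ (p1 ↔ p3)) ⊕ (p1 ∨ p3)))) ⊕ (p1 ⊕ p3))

F

Substituting p3=F, p1=F:
p3 ↔ p1 = F ↔ F = T
p3 ↔ p1 = F ↔ F = T
(p3 ↔ p1) ∨ (p3 ↔ p1) = T ∨ T = T
p3 ⊕ ((p3 ↔ p1) ∨ (p3 ↔ p1)) = F ⊕ T = T
p1 ⊕ p3 = F ⊕ F = F
p1 ↔ (p1 ⊕ p3) = F ↔ F = T
¬(p1 ↔ (p1 ⊕ p3)) = ¬T = F
¬(p1 ↔ (p1 ⊕ p3)) ∨ p3 = F ∨ F = F
p1 ⊕ p3 = F ⊕ F = F
p1 ↔ p3 = F ↔ F = T
p3 ⊕ (p1 ↔ p3) = F ⊕ T = T
p1 ∨ p3 = F ∨ F = F
(p3 ⊕ (p1 ↔ p3)) ⊕ (p1 ∨ p3) = T ⊕ F = T
(p1 ⊕ p3) ⊕ ((p3 ⊕ (p1 ↔ p3)) ⊕ (p1 ∨ p3)) = F ⊕ T = T
(¬(p1 ↔ (p1 ⊕ p3)) ∨ p3) → ((p1 ⊕ p3) ⊕ ((p3 ⊕ (p1 ↔ p3)) ⊕ (p1 ∨ p3))) = F → T = T
p1 ⊕ p3 = F ⊕ F = F
((¬(p1 ↔ (p1 ⊕ p3)) ∨ p3) → ((p1 ⊕ p3) ⊕ ((p3 ⊕ (p1 ↔ p3)) ⊕ (p1 ∨ p3)))) ⊕ (p1 ⊕ p3) = T ⊕ F = T
(p3 ⊕ ((p3 ↔ p1) ∨ (p3 ↔ p1))) ⊕ (((¬(p1 ↔ (p1 ⊕ p3)) ∨ p3) → ((p1 ⊕ p3) ⊕ ((p3 ⊕ (p1 ↔ p3)) ⊕ (p1 ∨ p3)))) ⊕ (p1 ⊕ p3)) = T ⊕ T = F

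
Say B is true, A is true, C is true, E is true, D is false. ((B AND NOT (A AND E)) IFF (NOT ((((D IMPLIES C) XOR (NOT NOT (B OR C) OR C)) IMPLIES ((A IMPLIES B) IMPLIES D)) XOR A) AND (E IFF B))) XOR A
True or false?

Substituting B=T, A=T, C=T, E=T, D=F:
A AND E = T AND T = T
NOT (A AND E) = NOT T = F
B AND NOT (A AND E) = T AND F = F
D IMPLIES C = F IMPLIES T = T
B OR C = T OR T = T
NOT (B OR C) = NOT T = F
NOT NOT (B OR C) = NOT F = T
NOT NOT (B OR C) OR C = T OR T = T
(D IMPLIES C) XOR (NOT NOT (B OR C) OR C) = T XOR T = F
A IMPLIES B = T IMPLIES T = T
(A IMPLIES B) IMPLIES D = T IMPLIES F = F
((D IMPLIES C) XOR (NOT NOT (B OR C) OR C)) IMPLIES ((A IMPLIES B) IMPLIES D) = F IMPLIES F = T
(((D IMPLIES C) XOR (NOT NOT (B OR C) OR C)) IMPLIES ((A IMPLIES B) IMPLIES D)) XOR A = T XOR T = F
NOT ((((D IMPLIES C) XOR (NOT NOT (B OR C) OR C)) IMPLIES ((A IMPLIES B) IMPLIES D)) XOR A) = NOT F = T
E IFF B = T IFF T = T
NOT ((((D IMPLIES C) XOR (NOT NOT (B OR C) OR C)) IMPLIES ((A IMPLIES B) IMPLIES D)) XOR A) AND (E IFF B) = T AND T = T
(B AND NOT (A AND E)) IFF (NOT ((((D IMPLIES C) XOR (NOT NOT (B OR C) OR C)) IMPLIES ((A IMPLIES B) IMPLIES D)) XOR A) AND (E IFF B)) = F IFF T = F
((B AND NOT (A AND E)) IFF (NOT ((((D IMPLIES C) XOR (NOT NOT (B OR C) OR C)) IMPLIES ((A IMPLIES B) IMPLIES D)) XOR A) AND (E IFF B))) XOR A = F XOR T = T

T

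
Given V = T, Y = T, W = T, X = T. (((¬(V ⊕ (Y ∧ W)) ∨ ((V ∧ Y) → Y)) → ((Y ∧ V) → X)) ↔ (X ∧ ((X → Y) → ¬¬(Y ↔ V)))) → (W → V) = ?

T

Y ∧ W = T ∧ T = T
V ⊕ (Y ∧ W) = T ⊕ T = F
¬(V ⊕ (Y ∧ W)) = ¬F = T
V ∧ Y = T ∧ T = T
(V ∧ Y) → Y = T → T = T
¬(V ⊕ (Y ∧ W)) ∨ ((V ∧ Y) → Y) = T ∨ T = T
Y ∧ V = T ∧ T = T
(Y ∧ V) → X = T → T = T
(¬(V ⊕ (Y ∧ W)) ∨ ((V ∧ Y) → Y)) → ((Y ∧ V) → X) = T → T = T
X → Y = T → T = T
Y ↔ V = T ↔ T = T
¬(Y ↔ V) = ¬T = F
¬¬(Y ↔ V) = ¬F = T
(X → Y) → ¬¬(Y ↔ V) = T → T = T
X ∧ ((X → Y) → ¬¬(Y ↔ V)) = T ∧ T = T
((¬(V ⊕ (Y ∧ W)) ∨ ((V ∧ Y) → Y)) → ((Y ∧ V) → X)) ↔ (X ∧ ((X → Y) → ¬¬(Y ↔ V))) = T ↔ T = T
W → V = T → T = T
(((¬(V ⊕ (Y ∧ W)) ∨ ((V ∧ Y) → Y)) → ((Y ∧ V) → X)) ↔ (X ∧ ((X → Y) → ¬¬(Y ↔ V)))) → (W → V) = T → T = T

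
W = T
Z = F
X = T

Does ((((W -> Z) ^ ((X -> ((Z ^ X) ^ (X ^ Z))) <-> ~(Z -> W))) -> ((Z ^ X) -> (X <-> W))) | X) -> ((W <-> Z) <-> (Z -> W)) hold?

F

Substituting W=T, Z=F, X=T:
W -> Z = T -> F = F
Z ^ X = F ^ T = T
X ^ Z = T ^ F = T
(Z ^ X) ^ (X ^ Z) = T ^ T = F
X -> ((Z ^ X) ^ (X ^ Z)) = T -> F = F
Z -> W = F -> T = T
~(Z -> W) = ~T = F
(X -> ((Z ^ X) ^ (X ^ Z))) <-> ~(Z -> W) = F <-> F = T
(W -> Z) ^ ((X -> ((Z ^ X) ^ (X ^ Z))) <-> ~(Z -> W)) = F ^ T = T
Z ^ X = F ^ T = T
X <-> W = T <-> T = T
(Z ^ X) -> (X <-> W) = T -> T = T
((W -> Z) ^ ((X -> ((Z ^ X) ^ (X ^ Z))) <-> ~(Z -> W))) -> ((Z ^ X) -> (X <-> W)) = T -> T = T
(((W -> Z) ^ ((X -> ((Z ^ X) ^ (X ^ Z))) <-> ~(Z -> W))) -> ((Z ^ X) -> (X <-> W))) | X = T | T = T
W <-> Z = T <-> F = F
Z -> W = F -> T = T
(W <-> Z) <-> (Z -> W) = F <-> T = F
((((W -> Z) ^ ((X -> ((Z ^ X) ^ (X ^ Z))) <-> ~(Z -> W))) -> ((Z ^ X) -> (X <-> W))) | X) -> ((W <-> Z) <-> (Z -> W)) = T -> F = F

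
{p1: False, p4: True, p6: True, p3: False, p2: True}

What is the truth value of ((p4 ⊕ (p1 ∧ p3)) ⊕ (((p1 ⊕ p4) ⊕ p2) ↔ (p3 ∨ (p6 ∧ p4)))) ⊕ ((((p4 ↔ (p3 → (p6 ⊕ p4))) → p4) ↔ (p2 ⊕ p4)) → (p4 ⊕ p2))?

Substituting p1=False, p4=True, p6=True, p3=False, p2=True:
p1 ∧ p3 = False ∧ False = False
p4 ⊕ (p1 ∧ p3) = True ⊕ False = True
p1 ⊕ p4 = False ⊕ True = True
(p1 ⊕ p4) ⊕ p2 = True ⊕ True = False
p6 ∧ p4 = True ∧ True = True
p3 ∨ (p6 ∧ p4) = False ∨ True = True
((p1 ⊕ p4) ⊕ p2) ↔ (p3 ∨ (p6 ∧ p4)) = False ↔ True = False
(p4 ⊕ (p1 ∧ p3)) ⊕ (((p1 ⊕ p4) ⊕ p2) ↔ (p3 ∨ (p6 ∧ p4))) = True ⊕ False = True
p6 ⊕ p4 = True ⊕ True = False
p3 → (p6 ⊕ p4) = False → False = True
p4 ↔ (p3 → (p6 ⊕ p4)) = True ↔ True = True
(p4 ↔ (p3 → (p6 ⊕ p4))) → p4 = True → True = True
p2 ⊕ p4 = True ⊕ True = False
((p4 ↔ (p3 → (p6 ⊕ p4))) → p4) ↔ (p2 ⊕ p4) = True ↔ False = False
p4 ⊕ p2 = True ⊕ True = False
(((p4 ↔ (p3 → (p6 ⊕ p4))) → p4) ↔ (p2 ⊕ p4)) → (p4 ⊕ p2) = False → False = True
((p4 ⊕ (p1 ∧ p3)) ⊕ (((p1 ⊕ p4) ⊕ p2) ↔ (p3 ∨ (p6 ∧ p4)))) ⊕ ((((p4 ↔ (p3 → (p6 ⊕ p4))) → p4) ↔ (p2 ⊕ p4)) → (p4 ⊕ p2)) = True ⊕ True = False

False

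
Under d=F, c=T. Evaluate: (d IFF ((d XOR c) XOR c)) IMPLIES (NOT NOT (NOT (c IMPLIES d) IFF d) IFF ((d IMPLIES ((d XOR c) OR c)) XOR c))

Substituting d=F, c=T:
d XOR c = F XOR T = T
(d XOR c) XOR c = T XOR T = F
d IFF ((d XOR c) XOR c) = F IFF F = T
c IMPLIES d = T IMPLIES F = F
NOT (c IMPLIES d) = NOT F = T
NOT (c IMPLIES d) IFF d = T IFF F = F
NOT (NOT (c IMPLIES d) IFF d) = NOT F = T
NOT NOT (NOT (c IMPLIES d) IFF d) = NOT T = F
d XOR c = F XOR T = T
(d XOR c) OR c = T OR T = T
d IMPLIES ((d XOR c) OR c) = F IMPLIES T = T
(d IMPLIES ((d XOR c) OR c)) XOR c = T XOR T = F
NOT NOT (NOT (c IMPLIES d) IFF d) IFF ((d IMPLIES ((d XOR c) OR c)) XOR c) = F IFF F = T
(d IFF ((d XOR c) XOR c)) IMPLIES (NOT NOT (NOT (c IMPLIES d) IFF d) IFF ((d IMPLIES ((d XOR c) OR c)) XOR c)) = T IMPLIES T = T

T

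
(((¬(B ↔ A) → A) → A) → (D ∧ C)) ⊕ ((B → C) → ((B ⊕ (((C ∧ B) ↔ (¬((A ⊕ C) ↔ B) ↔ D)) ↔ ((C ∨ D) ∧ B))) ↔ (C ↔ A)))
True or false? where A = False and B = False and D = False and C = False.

False

Substituting A=False, B=False, D=False, C=False:
B ↔ A = False ↔ False = True
¬(B ↔ A) = ¬True = False
¬(B ↔ A) → A = False → False = True
(¬(B ↔ A) → A) → A = True → False = False
D ∧ C = False ∧ False = False
((¬(B ↔ A) → A) → A) → (D ∧ C) = False → False = True
B → C = False → False = True
C ∧ B = False ∧ False = False
A ⊕ C = False ⊕ False = False
(A ⊕ C) ↔ B = False ↔ False = True
¬((A ⊕ C) ↔ B) = ¬True = False
¬((A ⊕ C) ↔ B) ↔ D = False ↔ False = True
(C ∧ B) ↔ (¬((A ⊕ C) ↔ B) ↔ D) = False ↔ True = False
C ∨ D = False ∨ False = False
(C ∨ D) ∧ B = False ∧ False = False
((C ∧ B) ↔ (¬((A ⊕ C) ↔ B) ↔ D)) ↔ ((C ∨ D) ∧ B) = False ↔ False = True
B ⊕ (((C ∧ B) ↔ (¬((A ⊕ C) ↔ B) ↔ D)) ↔ ((C ∨ D) ∧ B)) = False ⊕ True = True
C ↔ A = False ↔ False = True
(B ⊕ (((C ∧ B) ↔ (¬((A ⊕ C) ↔ B) ↔ D)) ↔ ((C ∨ D) ∧ B))) ↔ (C ↔ A) = True ↔ True = True
(B → C) → ((B ⊕ (((C ∧ B) ↔ (¬((A ⊕ C) ↔ B) ↔ D)) ↔ ((C ∨ D) ∧ B))) ↔ (C ↔ A)) = True → True = True
(((¬(B ↔ A) → A) → A) → (D ∧ C)) ⊕ ((B → C) → ((B ⊕ (((C ∧ B) ↔ (¬((A ⊕ C) ↔ B) ↔ D)) ↔ ((C ∨ D) ∧ B))) ↔ (C ↔ A))) = True ⊕ True = False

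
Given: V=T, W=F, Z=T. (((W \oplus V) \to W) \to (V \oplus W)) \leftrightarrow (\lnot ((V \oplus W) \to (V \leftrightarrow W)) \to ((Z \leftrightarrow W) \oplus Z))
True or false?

W \oplus V = F \oplus T = T
(W \oplus V) \to W = T \to F = F
V \oplus W = T \oplus F = T
((W \oplus V) \to W) \to (V \oplus W) = F \to T = T
V \oplus W = T \oplus F = T
V \leftrightarrow W = T \leftrightarrow F = F
(V \oplus W) \to (V \leftrightarrow W) = T \to F = F
\lnot ((V \oplus W) \to (V \leftrightarrow W)) = \lnot F = T
Z \leftrightarrow W = T \leftrightarrow F = F
(Z \leftrightarrow W) \oplus Z = F \oplus T = T
\lnot ((V \oplus W) \to (V \leftrightarrow W)) \to ((Z \leftrightarrow W) \oplus Z) = T \to T = T
(((W \oplus V) \to W) \to (V \oplus W)) \leftrightarrow (\lnot ((V \oplus W) \to (V \leftrightarrow W)) \to ((Z \leftrightarrow W) \oplus Z)) = T \leftrightarrow T = T

T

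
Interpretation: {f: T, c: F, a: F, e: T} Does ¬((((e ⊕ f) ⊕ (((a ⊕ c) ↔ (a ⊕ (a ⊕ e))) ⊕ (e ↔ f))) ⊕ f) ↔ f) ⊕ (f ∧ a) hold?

T

e ⊕ f = T ⊕ T = F
a ⊕ c = F ⊕ F = F
a ⊕ e = F ⊕ T = T
a ⊕ (a ⊕ e) = F ⊕ T = T
(a ⊕ c) ↔ (a ⊕ (a ⊕ e)) = F ↔ T = F
e ↔ f = T ↔ T = T
((a ⊕ c) ↔ (a ⊕ (a ⊕ e))) ⊕ (e ↔ f) = F ⊕ T = T
(e ⊕ f) ⊕ (((a ⊕ c) ↔ (a ⊕ (a ⊕ e))) ⊕ (e ↔ f)) = F ⊕ T = T
((e ⊕ f) ⊕ (((a ⊕ c) ↔ (a ⊕ (a ⊕ e))) ⊕ (e ↔ f))) ⊕ f = T ⊕ T = F
(((e ⊕ f) ⊕ (((a ⊕ c) ↔ (a ⊕ (a ⊕ e))) ⊕ (e ↔ f))) ⊕ f) ↔ f = F ↔ T = F
¬((((e ⊕ f) ⊕ (((a ⊕ c) ↔ (a ⊕ (a ⊕ e))) ⊕ (e ↔ f))) ⊕ f) ↔ f) = ¬F = T
f ∧ a = T ∧ F = F
¬((((e ⊕ f) ⊕ (((a ⊕ c) ↔ (a ⊕ (a ⊕ e))) ⊕ (e ↔ f))) ⊕ f) ↔ f) ⊕ (f ∧ a) = T ⊕ F = T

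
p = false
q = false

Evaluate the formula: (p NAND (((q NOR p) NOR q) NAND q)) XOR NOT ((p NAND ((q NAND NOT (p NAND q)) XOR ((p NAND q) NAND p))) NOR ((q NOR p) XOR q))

Substituting p=false, q=false:
q NOR p = false NOR false = true
(q NOR p) NOR q = true NOR false = false
((q NOR p) NOR q) NAND q = false NAND false = true
p NAND (((q NOR p) NOR q) NAND q) = false NAND true = true
p NAND q = false NAND false = true
NOT (p NAND q) = NOT true = false
q NAND NOT (p NAND q) = false NAND false = true
p NAND q = false NAND false = true
(p NAND q) NAND p = true NAND false = true
(q NAND NOT (p NAND q)) XOR ((p NAND q) NAND p) = true XOR true = false
p NAND ((q NAND NOT (p NAND q)) XOR ((p NAND q) NAND p)) = false NAND false = true
q NOR p = false NOR false = true
(q NOR p) XOR q = true XOR false = true
(p NAND ((q NAND NOT (p NAND q)) XOR ((p NAND q) NAND p))) NOR ((q NOR p) XOR q) = true NOR true = false
NOT ((p NAND ((q NAND NOT (p NAND q)) XOR ((p NAND q) NAND p))) NOR ((q NOR p) XOR q)) = NOT false = true
(p NAND (((q NOR p) NOR q) NAND q)) XOR NOT ((p NAND ((q NAND NOT (p NAND q)) XOR ((p NAND q) NAND p))) NOR ((q NOR p) XOR q)) = true XOR true = false

false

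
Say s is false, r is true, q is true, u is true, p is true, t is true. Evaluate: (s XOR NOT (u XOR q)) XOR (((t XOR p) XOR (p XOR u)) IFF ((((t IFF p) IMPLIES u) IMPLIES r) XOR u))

u XOR q = True XOR True = False
NOT (u XOR q) = NOT False = True
s XOR NOT (u XOR q) = False XOR True = True
t XOR p = True XOR True = False
p XOR u = True XOR True = False
(t XOR p) XOR (p XOR u) = False XOR False = False
t IFF p = True IFF True = True
(t IFF p) IMPLIES u = True IMPLIES True = True
((t IFF p) IMPLIES u) IMPLIES r = True IMPLIES True = True
(((t IFF p) IMPLIES u) IMPLIES r) XOR u = True XOR True = False
((t XOR p) XOR (p XOR u)) IFF ((((t IFF p) IMPLIES u) IMPLIES r) XOR u) = False IFF False = True
(s XOR NOT (u XOR q)) XOR (((t XOR p) XOR (p XOR u)) IFF ((((t IFF p) IMPLIES u) IMPLIES r) XOR u)) = True XOR True = False

False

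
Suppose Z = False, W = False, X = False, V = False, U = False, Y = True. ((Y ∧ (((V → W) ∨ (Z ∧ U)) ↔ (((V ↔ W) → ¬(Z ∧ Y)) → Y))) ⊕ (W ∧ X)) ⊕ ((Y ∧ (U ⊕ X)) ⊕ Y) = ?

V → W = False → False = True
Z ∧ U = False ∧ False = False
(V → W) ∨ (Z ∧ U) = True ∨ False = True
V ↔ W = False ↔ False = True
Z ∧ Y = False ∧ True = False
¬(Z ∧ Y) = ¬False = True
(V ↔ W) → ¬(Z ∧ Y) = True → True = True
((V ↔ W) → ¬(Z ∧ Y)) → Y = True → True = True
((V → W) ∨ (Z ∧ U)) ↔ (((V ↔ W) → ¬(Z ∧ Y)) → Y) = True ↔ True = True
Y ∧ (((V → W) ∨ (Z ∧ U)) ↔ (((V ↔ W) → ¬(Z ∧ Y)) → Y)) = True ∧ True = True
W ∧ X = False ∧ False = False
(Y ∧ (((V → W) ∨ (Z ∧ U)) ↔ (((V ↔ W) → ¬(Z ∧ Y)) → Y))) ⊕ (W ∧ X) = True ⊕ False = True
U ⊕ X = False ⊕ False = False
Y ∧ (U ⊕ X) = True ∧ False = False
(Y ∧ (U ⊕ X)) ⊕ Y = False ⊕ True = True
((Y ∧ (((V → W) ∨ (Z ∧ U)) ↔ (((V ↔ W) → ¬(Z ∧ Y)) → Y))) ⊕ (W ∧ X)) ⊕ ((Y ∧ (U ⊕ X)) ⊕ Y) = True ⊕ True = False

False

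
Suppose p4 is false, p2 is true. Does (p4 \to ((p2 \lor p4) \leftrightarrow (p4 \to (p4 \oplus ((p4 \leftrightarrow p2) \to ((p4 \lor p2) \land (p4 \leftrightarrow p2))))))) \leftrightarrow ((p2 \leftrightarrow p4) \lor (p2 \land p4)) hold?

p2 \lor p4 = \text{True} \lor \text{False} = \text{True}
p4 \leftrightarrow p2 = \text{False} \leftrightarrow \text{True} = \text{False}
p4 \lor p2 = \text{False} \lor \text{True} = \text{True}
p4 \leftrightarrow p2 = \text{False} \leftrightarrow \text{True} = \text{False}
(p4 \lor p2) \land (p4 \leftrightarrow p2) = \text{True} \land \text{False} = \text{False}
(p4 \leftrightarrow p2) \to ((p4 \lor p2) \land (p4 \leftrightarrow p2)) = \text{False} \to \text{False} = \text{True}
p4 \oplus ((p4 \leftrightarrow p2) \to ((p4 \lor p2) \land (p4 \leftrightarrow p2))) = \text{False} \oplus \text{True} = \text{True}
p4 \to (p4 \oplus ((p4 \leftrightarrow p2) \to ((p4 \lor p2) \land (p4 \leftrightarrow p2)))) = \text{False} \to \text{True} = \text{True}
(p2 \lor p4) \leftrightarrow (p4 \to (p4 \oplus ((p4 \leftrightarrow p2) \to ((p4 \lor p2) \land (p4 \leftrightarrow p2))))) = \text{True} \leftrightarrow \text{True} = \text{True}
p4 \to ((p2 \lor p4) \leftrightarrow (p4 \to (p4 \oplus ((p4 \leftrightarrow p2) \to ((p4 \lor p2) \land (p4 \leftrightarrow p2)))))) = \text{False} \to \text{True} = \text{True}
p2 \leftrightarrow p4 = \text{True} \leftrightarrow \text{False} = \text{False}
p2 \land p4 = \text{True} \land \text{False} = \text{False}
(p2 \leftrightarrow p4) \lor (p2 \land p4) = \text{False} \lor \text{False} = \text{False}
(p4 \to ((p2 \lor p4) \leftrightarrow (p4 \to (p4 \oplus ((p4 \leftrightarrow p2) \to ((p4 \lor p2) \land (p4 \leftrightarrow p2))))))) \leftrightarrow ((p2 \leftrightarrow p4) \lor (p2 \land p4)) = \text{True} \leftrightarrow \text{False} = \text{False}

\text{False}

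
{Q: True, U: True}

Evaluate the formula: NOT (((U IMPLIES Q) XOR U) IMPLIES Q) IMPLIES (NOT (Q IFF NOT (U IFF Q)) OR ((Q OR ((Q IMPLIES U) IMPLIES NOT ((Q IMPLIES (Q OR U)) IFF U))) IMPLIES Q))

True

U IMPLIES Q = True IMPLIES True = True
(U IMPLIES Q) XOR U = True XOR True = False
((U IMPLIES Q) XOR U) IMPLIES Q = False IMPLIES True = True
NOT (((U IMPLIES Q) XOR U) IMPLIES Q) = NOT True = False
U IFF Q = True IFF True = True
NOT (U IFF Q) = NOT True = False
Q IFF NOT (U IFF Q) = True IFF False = False
NOT (Q IFF NOT (U IFF Q)) = NOT False = True
Q IMPLIES U = True IMPLIES True = True
Q OR U = True OR True = True
Q IMPLIES (Q OR U) = True IMPLIES True = True
(Q IMPLIES (Q OR U)) IFF U = True IFF True = True
NOT ((Q IMPLIES (Q OR U)) IFF U) = NOT True = False
(Q IMPLIES U) IMPLIES NOT ((Q IMPLIES (Q OR U)) IFF U) = True IMPLIES False = False
Q OR ((Q IMPLIES U) IMPLIES NOT ((Q IMPLIES (Q OR U)) IFF U)) = True OR False = True
(Q OR ((Q IMPLIES U) IMPLIES NOT ((Q IMPLIES (Q OR U)) IFF U))) IMPLIES Q = True IMPLIES True = True
NOT (Q IFF NOT (U IFF Q)) OR ((Q OR ((Q IMPLIES U) IMPLIES NOT ((Q IMPLIES (Q OR U)) IFF U))) IMPLIES Q) = True OR True = True
NOT (((U IMPLIES Q) XOR U) IMPLIES Q) IMPLIES (NOT (Q IFF NOT (U IFF Q)) OR ((Q OR ((Q IMPLIES U) IMPLIES NOT ((Q IMPLIES (Q OR U)) IFF U))) IMPLIES Q)) = False IMPLIES True = True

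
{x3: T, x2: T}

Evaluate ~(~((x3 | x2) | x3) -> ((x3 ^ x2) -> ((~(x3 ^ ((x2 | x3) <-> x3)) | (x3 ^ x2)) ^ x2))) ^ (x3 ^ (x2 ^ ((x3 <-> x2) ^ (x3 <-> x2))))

x3 | x2 = T | T = T
(x3 | x2) | x3 = T | T = T
~((x3 | x2) | x3) = ~T = F
x3 ^ x2 = T ^ T = F
x2 | x3 = T | T = T
(x2 | x3) <-> x3 = T <-> T = T
x3 ^ ((x2 | x3) <-> x3) = T ^ T = F
~(x3 ^ ((x2 | x3) <-> x3)) = ~F = T
x3 ^ x2 = T ^ T = F
~(x3 ^ ((x2 | x3) <-> x3)) | (x3 ^ x2) = T | F = T
(~(x3 ^ ((x2 | x3) <-> x3)) | (x3 ^ x2)) ^ x2 = T ^ T = F
(x3 ^ x2) -> ((~(x3 ^ ((x2 | x3) <-> x3)) | (x3 ^ x2)) ^ x2) = F -> F = T
~((x3 | x2) | x3) -> ((x3 ^ x2) -> ((~(x3 ^ ((x2 | x3) <-> x3)) | (x3 ^ x2)) ^ x2)) = F -> T = T
~(~((x3 | x2) | x3) -> ((x3 ^ x2) -> ((~(x3 ^ ((x2 | x3) <-> x3)) | (x3 ^ x2)) ^ x2))) = ~T = F
x3 <-> x2 = T <-> T = T
x3 <-> x2 = T <-> T = T
(x3 <-> x2) ^ (x3 <-> x2) = T ^ T = F
x2 ^ ((x3 <-> x2) ^ (x3 <-> x2)) = T ^ F = T
x3 ^ (x2 ^ ((x3 <-> x2) ^ (x3 <-> x2))) = T ^ T = F
~(~((x3 | x2) | x3) -> ((x3 ^ x2) -> ((~(x3 ^ ((x2 | x3) <-> x3)) | (x3 ^ x2)) ^ x2))) ^ (x3 ^ (x2 ^ ((x3 <-> x2) ^ (x3 <-> x2)))) = F ^ F = F

F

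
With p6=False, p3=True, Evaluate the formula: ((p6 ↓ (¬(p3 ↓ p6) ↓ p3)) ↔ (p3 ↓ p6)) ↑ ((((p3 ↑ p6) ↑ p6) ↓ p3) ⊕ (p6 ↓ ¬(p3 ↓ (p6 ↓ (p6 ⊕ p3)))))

True

p3 ↓ p6 = True ↓ False = False
¬(p3 ↓ p6) = ¬False = True
¬(p3 ↓ p6) ↓ p3 = True ↓ True = False
p6 ↓ (¬(p3 ↓ p6) ↓ p3) = False ↓ False = True
p3 ↓ p6 = True ↓ False = False
(p6 ↓ (¬(p3 ↓ p6) ↓ p3)) ↔ (p3 ↓ p6) = True ↔ False = False
p3 ↑ p6 = True ↑ False = True
(p3 ↑ p6) ↑ p6 = True ↑ False = True
((p3 ↑ p6) ↑ p6) ↓ p3 = True ↓ True = False
p6 ⊕ p3 = False ⊕ True = True
p6 ↓ (p6 ⊕ p3) = False ↓ True = False
p3 ↓ (p6 ↓ (p6 ⊕ p3)) = True ↓ False = False
¬(p3 ↓ (p6 ↓ (p6 ⊕ p3))) = ¬False = True
p6 ↓ ¬(p3 ↓ (p6 ↓ (p6 ⊕ p3))) = False ↓ True = False
(((p3 ↑ p6) ↑ p6) ↓ p3) ⊕ (p6 ↓ ¬(p3 ↓ (p6 ↓ (p6 ⊕ p3)))) = False ⊕ False = False
((p6 ↓ (¬(p3 ↓ p6) ↓ p3)) ↔ (p3 ↓ p6)) ↑ ((((p3 ↑ p6) ↑ p6) ↓ p3) ⊕ (p6 ↓ ¬(p3 ↓ (p6 ↓ (p6 ⊕ p3))))) = False ↑ False = True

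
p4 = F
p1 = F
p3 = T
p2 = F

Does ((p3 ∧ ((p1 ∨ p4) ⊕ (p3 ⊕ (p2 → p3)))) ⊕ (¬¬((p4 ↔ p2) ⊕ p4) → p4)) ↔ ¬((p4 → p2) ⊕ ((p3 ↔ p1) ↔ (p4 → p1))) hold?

p1 ∨ p4 = F ∨ F = F
p2 → p3 = F → T = T
p3 ⊕ (p2 → p3) = T ⊕ T = F
(p1 ∨ p4) ⊕ (p3 ⊕ (p2 → p3)) = F ⊕ F = F
p3 ∧ ((p1 ∨ p4) ⊕ (p3 ⊕ (p2 → p3))) = T ∧ F = F
p4 ↔ p2 = F ↔ F = T
(p4 ↔ p2) ⊕ p4 = T ⊕ F = T
¬((p4 ↔ p2) ⊕ p4) = ¬T = F
¬¬((p4 ↔ p2) ⊕ p4) = ¬F = T
¬¬((p4 ↔ p2) ⊕ p4) → p4 = T → F = F
(p3 ∧ ((p1 ∨ p4) ⊕ (p3 ⊕ (p2 → p3)))) ⊕ (¬¬((p4 ↔ p2) ⊕ p4) → p4) = F ⊕ F = F
p4 → p2 = F → F = T
p3 ↔ p1 = T ↔ F = F
p4 → p1 = F → F = T
(p3 ↔ p1) ↔ (p4 → p1) = F ↔ T = F
(p4 → p2) ⊕ ((p3 ↔ p1) ↔ (p4 → p1)) = T ⊕ F = T
¬((p4 → p2) ⊕ ((p3 ↔ p1) ↔ (p4 → p1))) = ¬T = F
((p3 ∧ ((p1 ∨ p4) ⊕ (p3 ⊕ (p2 → p3)))) ⊕ (¬¬((p4 ↔ p2) ⊕ p4) → p4)) ↔ ¬((p4 → p2) ⊕ ((p3 ↔ p1) ↔ (p4 → p1))) = F ↔ F = T

T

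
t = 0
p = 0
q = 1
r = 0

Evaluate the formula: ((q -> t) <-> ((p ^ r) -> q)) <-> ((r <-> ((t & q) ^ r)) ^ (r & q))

0

Substituting t=0, p=0, q=1, r=0:
q -> t = 1 -> 0 = 0
p ^ r = 0 ^ 0 = 0
(p ^ r) -> q = 0 -> 1 = 1
(q -> t) <-> ((p ^ r) -> q) = 0 <-> 1 = 0
t & q = 0 & 1 = 0
(t & q) ^ r = 0 ^ 0 = 0
r <-> ((t & q) ^ r) = 0 <-> 0 = 1
r & q = 0 & 1 = 0
(r <-> ((t & q) ^ r)) ^ (r & q) = 1 ^ 0 = 1
((q -> t) <-> ((p ^ r) -> q)) <-> ((r <-> ((t & q) ^ r)) ^ (r & q)) = 0 <-> 1 = 0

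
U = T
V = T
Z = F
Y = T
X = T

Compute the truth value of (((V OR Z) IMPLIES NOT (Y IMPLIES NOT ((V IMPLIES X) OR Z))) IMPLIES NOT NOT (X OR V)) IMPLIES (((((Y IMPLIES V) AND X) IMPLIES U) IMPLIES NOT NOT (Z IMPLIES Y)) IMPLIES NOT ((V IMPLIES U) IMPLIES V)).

F

V OR Z = T OR F = T
V IMPLIES X = T IMPLIES T = T
(V IMPLIES X) OR Z = T OR F = T
NOT ((V IMPLIES X) OR Z) = NOT T = F
Y IMPLIES NOT ((V IMPLIES X) OR Z) = T IMPLIES F = F
NOT (Y IMPLIES NOT ((V IMPLIES X) OR Z)) = NOT F = T
(V OR Z) IMPLIES NOT (Y IMPLIES NOT ((V IMPLIES X) OR Z)) = T IMPLIES T = T
X OR V = T OR T = T
NOT (X OR V) = NOT T = F
NOT NOT (X OR V) = NOT F = T
((V OR Z) IMPLIES NOT (Y IMPLIES NOT ((V IMPLIES X) OR Z))) IMPLIES NOT NOT (X OR V) = T IMPLIES T = T
Y IMPLIES V = T IMPLIES T = T
(Y IMPLIES V) AND X = T AND T = T
((Y IMPLIES V) AND X) IMPLIES U = T IMPLIES T = T
Z IMPLIES Y = F IMPLIES T = T
NOT (Z IMPLIES Y) = NOT T = F
NOT NOT (Z IMPLIES Y) = NOT F = T
(((Y IMPLIES V) AND X) IMPLIES U) IMPLIES NOT NOT (Z IMPLIES Y) = T IMPLIES T = T
V IMPLIES U = T IMPLIES T = T
(V IMPLIES U) IMPLIES V = T IMPLIES T = T
NOT ((V IMPLIES U) IMPLIES V) = NOT T = F
((((Y IMPLIES V) AND X) IMPLIES U) IMPLIES NOT NOT (Z IMPLIES Y)) IMPLIES NOT ((V IMPLIES U) IMPLIES V) = T IMPLIES F = F
(((V OR Z) IMPLIES NOT (Y IMPLIES NOT ((V IMPLIES X) OR Z))) IMPLIES NOT NOT (X OR V)) IMPLIES (((((Y IMPLIES V) AND X) IMPLIES U) IMPLIES NOT NOT (Z IMPLIES Y)) IMPLIES NOT ((V IMPLIES U) IMPLIES V)) = T IMPLIES F = F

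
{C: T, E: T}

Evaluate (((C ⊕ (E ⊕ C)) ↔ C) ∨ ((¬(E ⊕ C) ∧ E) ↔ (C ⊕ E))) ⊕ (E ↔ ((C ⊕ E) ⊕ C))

E ⊕ C = T ⊕ T = F
C ⊕ (E ⊕ C) = T ⊕ F = T
(C ⊕ (E ⊕ C)) ↔ C = T ↔ T = T
E ⊕ C = T ⊕ T = F
¬(E ⊕ C) = ¬F = T
¬(E ⊕ C) ∧ E = T ∧ T = T
C ⊕ E = T ⊕ T = F
(¬(E ⊕ C) ∧ E) ↔ (C ⊕ E) = T ↔ F = F
((C ⊕ (E ⊕ C)) ↔ C) ∨ ((¬(E ⊕ C) ∧ E) ↔ (C ⊕ E)) = T ∨ F = T
C ⊕ E = T ⊕ T = F
(C ⊕ E) ⊕ C = F ⊕ T = T
E ↔ ((C ⊕ E) ⊕ C) = T ↔ T = T
(((C ⊕ (E ⊕ C)) ↔ C) ∨ ((¬(E ⊕ C) ∧ E) ↔ (C ⊕ E))) ⊕ (E ↔ ((C ⊕ E) ⊕ C)) = T ⊕ T = F

F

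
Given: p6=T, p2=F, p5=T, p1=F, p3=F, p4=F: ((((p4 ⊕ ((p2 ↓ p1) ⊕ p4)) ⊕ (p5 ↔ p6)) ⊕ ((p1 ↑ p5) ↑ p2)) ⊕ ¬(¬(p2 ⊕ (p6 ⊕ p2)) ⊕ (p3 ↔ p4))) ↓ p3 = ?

p2 ↓ p1 = F ↓ F = T
(p2 ↓ p1) ⊕ p4 = T ⊕ F = T
p4 ⊕ ((p2 ↓ p1) ⊕ p4) = F ⊕ T = T
p5 ↔ p6 = T ↔ T = T
(p4 ⊕ ((p2 ↓ p1) ⊕ p4)) ⊕ (p5 ↔ p6) = T ⊕ T = F
p1 ↑ p5 = F ↑ T = T
(p1 ↑ p5) ↑ p2 = T ↑ F = T
((p4 ⊕ ((p2 ↓ p1) ⊕ p4)) ⊕ (p5 ↔ p6)) ⊕ ((p1 ↑ p5) ↑ p2) = F ⊕ T = T
p6 ⊕ p2 = T ⊕ F = T
p2 ⊕ (p6 ⊕ p2) = F ⊕ T = T
¬(p2 ⊕ (p6 ⊕ p2)) = ¬T = F
p3 ↔ p4 = F ↔ F = T
¬(p2 ⊕ (p6 ⊕ p2)) ⊕ (p3 ↔ p4) = F ⊕ T = T
¬(¬(p2 ⊕ (p6 ⊕ p2)) ⊕ (p3 ↔ p4)) = ¬T = F
(((p4 ⊕ ((p2 ↓ p1) ⊕ p4)) ⊕ (p5 ↔ p6)) ⊕ ((p1 ↑ p5) ↑ p2)) ⊕ ¬(¬(p2 ⊕ (p6 ⊕ p2)) ⊕ (p3 ↔ p4)) = T ⊕ F = T
((((p4 ⊕ ((p2 ↓ p1) ⊕ p4)) ⊕ (p5 ↔ p6)) ⊕ ((p1 ↑ p5) ↑ p2)) ⊕ ¬(¬(p2 ⊕ (p6 ⊕ p2)) ⊕ (p3 ↔ p4))) ↓ p3 = T ↓ F = F

F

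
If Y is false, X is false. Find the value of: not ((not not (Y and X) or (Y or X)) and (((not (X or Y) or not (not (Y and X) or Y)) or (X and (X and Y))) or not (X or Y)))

Substituting Y=False, X=False:
Y and X = False and False = False
not (Y and X) = not False = True
not not (Y and X) = not True = False
Y or X = False or False = False
not not (Y and X) or (Y or X) = False or False = False
X or Y = False or False = False
not (X or Y) = not False = True
Y and X = False and False = False
not (Y and X) = not False = True
not (Y and X) or Y = True or False = True
not (not (Y and X) or Y) = not True = False
not (X or Y) or not (not (Y and X) or Y) = True or False = True
X and Y = False and False = False
X and (X and Y) = False and False = False
(not (X or Y) or not (not (Y and X) or Y)) or (X and (X and Y)) = True or False = True
X or Y = False or False = False
not (X or Y) = not False = True
((not (X or Y) or not (not (Y and X) or Y)) or (X and (X and Y))) or not (X or Y) = True or True = True
(not not (Y and X) or (Y or X)) and (((not (X or Y) or not (not (Y and X) or Y)) or (X and (X and Y))) or not (X or Y)) = False and True = False
not ((not not (Y and X) or (Y or X)) and (((not (X or Y) or not (not (Y and X) or Y)) or (X and (X and Y))) or not (X or Y))) = not False = True

True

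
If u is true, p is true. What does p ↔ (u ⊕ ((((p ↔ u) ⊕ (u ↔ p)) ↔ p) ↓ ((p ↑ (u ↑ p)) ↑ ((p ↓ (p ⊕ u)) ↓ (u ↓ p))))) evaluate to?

Substituting u=True, p=True:
p ↔ u = True ↔ True = True
u ↔ p = True ↔ True = True
(p ↔ u) ⊕ (u ↔ p) = True ⊕ True = False
((p ↔ u) ⊕ (u ↔ p)) ↔ p = False ↔ True = False
u ↑ p = True ↑ True = False
p ↑ (u ↑ p) = True ↑ False = True
p ⊕ u = True ⊕ True = False
p ↓ (p ⊕ u) = True ↓ False = False
u ↓ p = True ↓ True = False
(p ↓ (p ⊕ u)) ↓ (u ↓ p) = False ↓ False = True
(p ↑ (u ↑ p)) ↑ ((p ↓ (p ⊕ u)) ↓ (u ↓ p)) = True ↑ True = False
(((p ↔ u) ⊕ (u ↔ p)) ↔ p) ↓ ((p ↑ (u ↑ p)) ↑ ((p ↓ (p ⊕ u)) ↓ (u ↓ p))) = False ↓ False = True
u ⊕ ((((p ↔ u) ⊕ (u ↔ p)) ↔ p) ↓ ((p ↑ (u ↑ p)) ↑ ((p ↓ (p ⊕ u)) ↓ (u ↓ p)))) = True ⊕ True = False
p ↔ (u ⊕ ((((p ↔ u) ⊕ (u ↔ p)) ↔ p) ↓ ((p ↑ (u ↑ p)) ↑ ((p ↓ (p ⊕ u)) ↓ (u ↓ p))))) = True ↔ False = False

False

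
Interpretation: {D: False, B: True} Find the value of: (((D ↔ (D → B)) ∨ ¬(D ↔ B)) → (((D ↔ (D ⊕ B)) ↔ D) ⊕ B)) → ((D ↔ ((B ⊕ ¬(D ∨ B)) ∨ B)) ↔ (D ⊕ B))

D → B = False → True = True
D ↔ (D → B) = False ↔ True = False
D ↔ B = False ↔ True = False
¬(D ↔ B) = ¬False = True
(D ↔ (D → B)) ∨ ¬(D ↔ B) = False ∨ True = True
D ⊕ B = False ⊕ True = True
D ↔ (D ⊕ B) = False ↔ True = False
(D ↔ (D ⊕ B)) ↔ D = False ↔ False = True
((D ↔ (D ⊕ B)) ↔ D) ⊕ B = True ⊕ True = False
((D ↔ (D → B)) ∨ ¬(D ↔ B)) → (((D ↔ (D ⊕ B)) ↔ D) ⊕ B) = True → False = False
D ∨ B = False ∨ True = True
¬(D ∨ B) = ¬True = False
B ⊕ ¬(D ∨ B) = True ⊕ False = True
(B ⊕ ¬(D ∨ B)) ∨ B = True ∨ True = True
D ↔ ((B ⊕ ¬(D ∨ B)) ∨ B) = False ↔ True = False
D ⊕ B = False ⊕ True = True
(D ↔ ((B ⊕ ¬(D ∨ B)) ∨ B)) ↔ (D ⊕ B) = False ↔ True = False
(((D ↔ (D → B)) ∨ ¬(D ↔ B)) → (((D ↔ (D ⊕ B)) ↔ D) ⊕ B)) → ((D ↔ ((B ⊕ ¬(D ∨ B)) ∨ B)) ↔ (D ⊕ B)) = False → False = True

True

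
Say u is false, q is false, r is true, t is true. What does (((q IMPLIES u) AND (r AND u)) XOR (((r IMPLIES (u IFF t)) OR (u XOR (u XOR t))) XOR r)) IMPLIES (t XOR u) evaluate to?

true

q IMPLIES u = false IMPLIES false = true
r AND u = true AND false = false
(q IMPLIES u) AND (r AND u) = true AND false = false
u IFF t = false IFF true = false
r IMPLIES (u IFF t) = true IMPLIES false = false
u XOR t = false XOR true = true
u XOR (u XOR t) = false XOR true = true
(r IMPLIES (u IFF t)) OR (u XOR (u XOR t)) = false OR true = true
((r IMPLIES (u IFF t)) OR (u XOR (u XOR t))) XOR r = true XOR true = false
((q IMPLIES u) AND (r AND u)) XOR (((r IMPLIES (u IFF t)) OR (u XOR (u XOR t))) XOR r) = false XOR false = false
t XOR u = true XOR false = true
(((q IMPLIES u) AND (r AND u)) XOR (((r IMPLIES (u IFF t)) OR (u XOR (u XOR t))) XOR r)) IMPLIES (t XOR u) = false IMPLIES true = true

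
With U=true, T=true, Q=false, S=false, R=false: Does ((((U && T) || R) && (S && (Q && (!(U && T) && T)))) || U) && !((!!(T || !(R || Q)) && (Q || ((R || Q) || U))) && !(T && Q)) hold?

U && T = true && true = true
(U && T) || R = true || false = true
U && T = true && true = true
!(U && T) = !true = false
!(U && T) && T = false && true = false
Q && (!(U && T) && T) = false && false = false
S && (Q && (!(U && T) && T)) = false && false = false
((U && T) || R) && (S && (Q && (!(U && T) && T))) = true && false = false
(((U && T) || R) && (S && (Q && (!(U && T) && T)))) || U = false || true = true
R || Q = false || false = false
!(R || Q) = !false = true
T || !(R || Q) = true || true = true
!(T || !(R || Q)) = !true = false
!!(T || !(R || Q)) = !false = true
R || Q = false || false = false
(R || Q) || U = false || true = true
Q || ((R || Q) || U) = false || true = true
!!(T || !(R || Q)) && (Q || ((R || Q) || U)) = true && true = true
T && Q = true && false = false
!(T && Q) = !false = true
(!!(T || !(R || Q)) && (Q || ((R || Q) || U))) && !(T && Q) = true && true = true
!((!!(T || !(R || Q)) && (Q || ((R || Q) || U))) && !(T && Q)) = !true = false
((((U && T) || R) && (S && (Q && (!(U && T) && T)))) || U) && !((!!(T || !(R || Q)) && (Q || ((R || Q) || U))) && !(T && Q)) = true && false = false

false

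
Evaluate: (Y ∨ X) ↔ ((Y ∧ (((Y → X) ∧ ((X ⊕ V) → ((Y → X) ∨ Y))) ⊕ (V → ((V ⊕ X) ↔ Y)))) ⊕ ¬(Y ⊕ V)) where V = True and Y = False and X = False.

True

Substituting V=True, Y=False, X=False:
Y ∨ X = False ∨ False = False
Y → X = False → False = True
X ⊕ V = False ⊕ True = True
Y → X = False → False = True
(Y → X) ∨ Y = True ∨ False = True
(X ⊕ V) → ((Y → X) ∨ Y) = True → True = True
(Y → X) ∧ ((X ⊕ V) → ((Y → X) ∨ Y)) = True ∧ True = True
V ⊕ X = True ⊕ False = True
(V ⊕ X) ↔ Y = True ↔ False = False
V → ((V ⊕ X) ↔ Y) = True → False = False
((Y → X) ∧ ((X ⊕ V) → ((Y → X) ∨ Y))) ⊕ (V → ((V ⊕ X) ↔ Y)) = True ⊕ False = True
Y ∧ (((Y → X) ∧ ((X ⊕ V) → ((Y → X) ∨ Y))) ⊕ (V → ((V ⊕ X) ↔ Y))) = False ∧ True = False
Y ⊕ V = False ⊕ True = True
¬(Y ⊕ V) = ¬True = False
(Y ∧ (((Y → X) ∧ ((X ⊕ V) → ((Y → X) ∨ Y))) ⊕ (V → ((V ⊕ X) ↔ Y)))) ⊕ ¬(Y ⊕ V) = False ⊕ False = False
(Y ∨ X) ↔ ((Y ∧ (((Y → X) ∧ ((X ⊕ V) → ((Y → X) ∨ Y))) ⊕ (V → ((V ⊕ X) ↔ Y)))) ⊕ ¬(Y ⊕ V)) = False ↔ False = True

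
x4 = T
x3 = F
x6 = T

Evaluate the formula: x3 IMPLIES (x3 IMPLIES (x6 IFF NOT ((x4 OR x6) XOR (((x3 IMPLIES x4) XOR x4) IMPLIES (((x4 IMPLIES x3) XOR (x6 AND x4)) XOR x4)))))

T

x4 OR x6 = T OR T = T
x3 IMPLIES x4 = F IMPLIES T = T
(x3 IMPLIES x4) XOR x4 = T XOR T = F
x4 IMPLIES x3 = T IMPLIES F = F
x6 AND x4 = T AND T = T
(x4 IMPLIES x3) XOR (x6 AND x4) = F XOR T = T
((x4 IMPLIES x3) XOR (x6 AND x4)) XOR x4 = T XOR T = F
((x3 IMPLIES x4) XOR x4) IMPLIES (((x4 IMPLIES x3) XOR (x6 AND x4)) XOR x4) = F IMPLIES F = T
(x4 OR x6) XOR (((x3 IMPLIES x4) XOR x4) IMPLIES (((x4 IMPLIES x3) XOR (x6 AND x4)) XOR x4)) = T XOR T = F
NOT ((x4 OR x6) XOR (((x3 IMPLIES x4) XOR x4) IMPLIES (((x4 IMPLIES x3) XOR (x6 AND x4)) XOR x4))) = NOT F = T
x6 IFF NOT ((x4 OR x6) XOR (((x3 IMPLIES x4) XOR x4) IMPLIES (((x4 IMPLIES x3) XOR (x6 AND x4)) XOR x4))) = T IFF T = T
x3 IMPLIES (x6 IFF NOT ((x4 OR x6) XOR (((x3 IMPLIES x4) XOR x4) IMPLIES (((x4 IMPLIES x3) XOR (x6 AND x4)) XOR x4)))) = F IMPLIES T = T
x3 IMPLIES (x3 IMPLIES (x6 IFF NOT ((x4 OR x6) XOR (((x3 IMPLIES x4) XOR x4) IMPLIES (((x4 IMPLIES x3) XOR (x6 AND x4)) XOR x4))))) = F IMPLIES T = T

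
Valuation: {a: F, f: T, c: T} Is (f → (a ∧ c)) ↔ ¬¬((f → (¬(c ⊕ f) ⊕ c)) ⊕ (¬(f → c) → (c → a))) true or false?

F

a ∧ c = F ∧ T = F
f → (a ∧ c) = T → F = F
c ⊕ f = T ⊕ T = F
¬(c ⊕ f) = ¬F = T
¬(c ⊕ f) ⊕ c = T ⊕ T = F
f → (¬(c ⊕ f) ⊕ c) = T → F = F
f → c = T → T = T
¬(f → c) = ¬T = F
c → a = T → F = F
¬(f → c) → (c → a) = F → F = T
(f → (¬(c ⊕ f) ⊕ c)) ⊕ (¬(f → c) → (c → a)) = F ⊕ T = T
¬((f → (¬(c ⊕ f) ⊕ c)) ⊕ (¬(f → c) → (c → a))) = ¬T = F
¬¬((f → (¬(c ⊕ f) ⊕ c)) ⊕ (¬(f → c) → (c → a))) = ¬F = T
(f → (a ∧ c)) ↔ ¬¬((f → (¬(c ⊕ f) ⊕ c)) ⊕ (¬(f → c) → (c → a))) = F ↔ T = F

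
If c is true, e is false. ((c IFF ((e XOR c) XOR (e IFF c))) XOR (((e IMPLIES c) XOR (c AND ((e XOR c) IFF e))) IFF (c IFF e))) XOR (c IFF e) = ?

true

e XOR c = false XOR true = true
e IFF c = false IFF true = false
(e XOR c) XOR (e IFF c) = true XOR false = true
c IFF ((e XOR c) XOR (e IFF c)) = true IFF true = true
e IMPLIES c = false IMPLIES true = true
e XOR c = false XOR true = true
(e XOR c) IFF e = true IFF false = false
c AND ((e XOR c) IFF e) = true AND false = false
(e IMPLIES c) XOR (c AND ((e XOR c) IFF e)) = true XOR false = true
c IFF e = true IFF false = false
((e IMPLIES c) XOR (c AND ((e XOR c) IFF e))) IFF (c IFF e) = true IFF false = false
(c IFF ((e XOR c) XOR (e IFF c))) XOR (((e IMPLIES c) XOR (c AND ((e XOR c) IFF e))) IFF (c IFF e)) = true XOR false = true
c IFF e = true IFF false = false
((c IFF ((e XOR c) XOR (e IFF c))) XOR (((e IMPLIES c) XOR (c AND ((e XOR c) IFF e))) IFF (c IFF e))) XOR (c IFF e) = true XOR false = true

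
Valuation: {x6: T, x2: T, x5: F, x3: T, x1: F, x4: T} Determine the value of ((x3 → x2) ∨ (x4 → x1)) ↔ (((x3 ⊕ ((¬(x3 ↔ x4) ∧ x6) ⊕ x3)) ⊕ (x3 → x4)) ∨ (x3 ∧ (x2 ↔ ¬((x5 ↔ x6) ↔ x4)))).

T

x3 → x2 = T → T = T
x4 → x1 = T → F = F
(x3 → x2) ∨ (x4 → x1) = T ∨ F = T
x3 ↔ x4 = T ↔ T = T
¬(x3 ↔ x4) = ¬T = F
¬(x3 ↔ x4) ∧ x6 = F ∧ T = F
(¬(x3 ↔ x4) ∧ x6) ⊕ x3 = F ⊕ T = T
x3 ⊕ ((¬(x3 ↔ x4) ∧ x6) ⊕ x3) = T ⊕ T = F
x3 → x4 = T → T = T
(x3 ⊕ ((¬(x3 ↔ x4) ∧ x6) ⊕ x3)) ⊕ (x3 → x4) = F ⊕ T = T
x5 ↔ x6 = F ↔ T = F
(x5 ↔ x6) ↔ x4 = F ↔ T = F
¬((x5 ↔ x6) ↔ x4) = ¬F = T
x2 ↔ ¬((x5 ↔ x6) ↔ x4) = T ↔ T = T
x3 ∧ (x2 ↔ ¬((x5 ↔ x6) ↔ x4)) = T ∧ T = T
((x3 ⊕ ((¬(x3 ↔ x4) ∧ x6) ⊕ x3)) ⊕ (x3 → x4)) ∨ (x3 ∧ (x2 ↔ ¬((x5 ↔ x6) ↔ x4))) = T ∨ T = T
((x3 → x2) ∨ (x4 → x1)) ↔ (((x3 ⊕ ((¬(x3 ↔ x4) ∧ x6) ⊕ x3)) ⊕ (x3 → x4)) ∨ (x3 ∧ (x2 ↔ ¬((x5 ↔ x6) ↔ x4)))) = T ↔ T = T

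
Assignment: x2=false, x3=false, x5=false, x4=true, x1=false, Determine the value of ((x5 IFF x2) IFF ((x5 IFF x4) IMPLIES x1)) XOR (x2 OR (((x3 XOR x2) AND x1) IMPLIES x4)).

false

x5 IFF x2 = false IFF false = true
x5 IFF x4 = false IFF true = false
(x5 IFF x4) IMPLIES x1 = false IMPLIES false = true
(x5 IFF x2) IFF ((x5 IFF x4) IMPLIES x1) = true IFF true = true
x3 XOR x2 = false XOR false = false
(x3 XOR x2) AND x1 = false AND false = false
((x3 XOR x2) AND x1) IMPLIES x4 = false IMPLIES true = true
x2 OR (((x3 XOR x2) AND x1) IMPLIES x4) = false OR true = true
((x5 IFF x2) IFF ((x5 IFF x4) IMPLIES x1)) XOR (x2 OR (((x3 XOR x2) AND x1) IMPLIES x4)) = true XOR true = false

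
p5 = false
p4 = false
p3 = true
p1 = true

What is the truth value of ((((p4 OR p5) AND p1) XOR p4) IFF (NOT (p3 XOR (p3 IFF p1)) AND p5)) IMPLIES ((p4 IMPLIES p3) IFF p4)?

false

p4 OR p5 = false OR false = false
(p4 OR p5) AND p1 = false AND true = false
((p4 OR p5) AND p1) XOR p4 = false XOR false = false
p3 IFF p1 = true IFF true = true
p3 XOR (p3 IFF p1) = true XOR true = false
NOT (p3 XOR (p3 IFF p1)) = NOT false = true
NOT (p3 XOR (p3 IFF p1)) AND p5 = true AND false = false
(((p4 OR p5) AND p1) XOR p4) IFF (NOT (p3 XOR (p3 IFF p1)) AND p5) = false IFF false = true
p4 IMPLIES p3 = false IMPLIES true = true
(p4 IMPLIES p3) IFF p4 = true IFF false = false
((((p4 OR p5) AND p1) XOR p4) IFF (NOT (p3 XOR (p3 IFF p1)) AND p5)) IMPLIES ((p4 IMPLIES p3) IFF p4) = true IMPLIES false = false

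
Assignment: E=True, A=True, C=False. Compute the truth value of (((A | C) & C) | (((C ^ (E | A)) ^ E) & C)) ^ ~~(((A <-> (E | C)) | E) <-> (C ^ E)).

True

A | C = True | False = True
(A | C) & C = True & False = False
E | A = True | True = True
C ^ (E | A) = False ^ True = True
(C ^ (E | A)) ^ E = True ^ True = False
((C ^ (E | A)) ^ E) & C = False & False = False
((A | C) & C) | (((C ^ (E | A)) ^ E) & C) = False | False = False
E | C = True | False = True
A <-> (E | C) = True <-> True = True
(A <-> (E | C)) | E = True | True = True
C ^ E = False ^ True = True
((A <-> (E | C)) | E) <-> (C ^ E) = True <-> True = True
~(((A <-> (E | C)) | E) <-> (C ^ E)) = ~True = False
~~(((A <-> (E | C)) | E) <-> (C ^ E)) = ~False = True
(((A | C) & C) | (((C ^ (E | A)) ^ E) & C)) ^ ~~(((A <-> (E | C)) | E) <-> (C ^ E)) = False ^ True = True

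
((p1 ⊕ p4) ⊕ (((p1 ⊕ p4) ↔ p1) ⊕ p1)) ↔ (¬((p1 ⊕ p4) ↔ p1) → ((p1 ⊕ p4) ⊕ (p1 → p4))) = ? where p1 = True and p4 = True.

Substituting p1=True, p4=True:
p1 ⊕ p4 = True ⊕ True = False
p1 ⊕ p4 = True ⊕ True = False
(p1 ⊕ p4) ↔ p1 = False ↔ True = False
((p1 ⊕ p4) ↔ p1) ⊕ p1 = False ⊕ True = True
(p1 ⊕ p4) ⊕ (((p1 ⊕ p4) ↔ p1) ⊕ p1) = False ⊕ True = True
p1 ⊕ p4 = True ⊕ True = False
(p1 ⊕ p4) ↔ p1 = False ↔ True = False
¬((p1 ⊕ p4) ↔ p1) = ¬False = True
p1 ⊕ p4 = True ⊕ True = False
p1 → p4 = True → True = True
(p1 ⊕ p4) ⊕ (p1 → p4) = False ⊕ True = True
¬((p1 ⊕ p4) ↔ p1) → ((p1 ⊕ p4) ⊕ (p1 → p4)) = True → True = True
((p1 ⊕ p4) ⊕ (((p1 ⊕ p4) ↔ p1) ⊕ p1)) ↔ (¬((p1 ⊕ p4) ↔ p1) → ((p1 ⊕ p4) ⊕ (p1 → p4))) = True ↔ True = True

True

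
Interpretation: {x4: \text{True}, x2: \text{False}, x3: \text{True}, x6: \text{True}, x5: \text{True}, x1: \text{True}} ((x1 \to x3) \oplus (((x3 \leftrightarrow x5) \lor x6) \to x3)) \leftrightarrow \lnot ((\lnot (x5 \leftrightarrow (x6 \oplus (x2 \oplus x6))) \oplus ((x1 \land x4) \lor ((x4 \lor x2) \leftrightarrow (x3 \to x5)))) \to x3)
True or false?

x1 \to x3 = \text{True} \to \text{True} = \text{True}
x3 \leftrightarrow x5 = \text{True} \leftrightarrow \text{True} = \text{True}
(x3 \leftrightarrow x5) \lor x6 = \text{True} \lor \text{True} = \text{True}
((x3 \leftrightarrow x5) \lor x6) \to x3 = \text{True} \to \text{True} = \text{True}
(x1 \to x3) \oplus (((x3 \leftrightarrow x5) \lor x6) \to x3) = \text{True} \oplus \text{True} = \text{False}
x2 \oplus x6 = \text{False} \oplus \text{True} = \text{True}
x6 \oplus (x2 \oplus x6) = \text{True} \oplus \text{True} = \text{False}
x5 \leftrightarrow (x6 \oplus (x2 \oplus x6)) = \text{True} \leftrightarrow \text{False} = \text{False}
\lnot (x5 \leftrightarrow (x6 \oplus (x2 \oplus x6))) = \lnot \text{False} = \text{True}
x1 \land x4 = \text{True} \land \text{True} = \text{True}
x4 \lor x2 = \text{True} \lor \text{False} = \text{True}
x3 \to x5 = \text{True} \to \text{True} = \text{True}
(x4 \lor x2) \leftrightarrow (x3 \to x5) = \text{True} \leftrightarrow \text{True} = \text{True}
(x1 \land x4) \lor ((x4 \lor x2) \leftrightarrow (x3 \to x5)) = \text{True} \lor \text{True} = \text{True}
\lnot (x5 \leftrightarrow (x6 \oplus (x2 \oplus x6))) \oplus ((x1 \land x4) \lor ((x4 \lor x2) \leftrightarrow (x3 \to x5))) = \text{True} \oplus \text{True} = \text{False}
(\lnot (x5 \leftrightarrow (x6 \oplus (x2 \oplus x6))) \oplus ((x1 \land x4) \lor ((x4 \lor x2) \leftrightarrow (x3 \to x5)))) \to x3 = \text{False} \to \text{True} = \text{True}
\lnot ((\lnot (x5 \leftrightarrow (x6 \oplus (x2 \oplus x6))) \oplus ((x1 \land x4) \lor ((x4 \lor x2) \leftrightarrow (x3 \to x5)))) \to x3) = \lnot \text{True} = \text{False}
((x1 \to x3) \oplus (((x3 \leftrightarrow x5) \lor x6) \to x3)) \leftrightarrow \lnot ((\lnot (x5 \leftrightarrow (x6 \oplus (x2 \oplus x6))) \oplus ((x1 \land x4) \lor ((x4 \lor x2) \leftrightarrow (x3 \to x5)))) \to x3) = \text{False} \leftrightarrow \text{False} = \text{True}

\text{True}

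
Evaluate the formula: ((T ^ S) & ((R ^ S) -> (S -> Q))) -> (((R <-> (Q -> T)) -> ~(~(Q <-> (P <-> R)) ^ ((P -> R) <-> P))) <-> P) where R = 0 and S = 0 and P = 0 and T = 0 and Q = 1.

T ^ S = 0 ^ 0 = 0
R ^ S = 0 ^ 0 = 0
S -> Q = 0 -> 1 = 1
(R ^ S) -> (S -> Q) = 0 -> 1 = 1
(T ^ S) & ((R ^ S) -> (S -> Q)) = 0 & 1 = 0
Q -> T = 1 -> 0 = 0
R <-> (Q -> T) = 0 <-> 0 = 1
P <-> R = 0 <-> 0 = 1
Q <-> (P <-> R) = 1 <-> 1 = 1
~(Q <-> (P <-> R)) = ~1 = 0
P -> R = 0 -> 0 = 1
(P -> R) <-> P = 1 <-> 0 = 0
~(Q <-> (P <-> R)) ^ ((P -> R) <-> P) = 0 ^ 0 = 0
~(~(Q <-> (P <-> R)) ^ ((P -> R) <-> P)) = ~0 = 1
(R <-> (Q -> T)) -> ~(~(Q <-> (P <-> R)) ^ ((P -> R) <-> P)) = 1 -> 1 = 1
((R <-> (Q -> T)) -> ~(~(Q <-> (P <-> R)) ^ ((P -> R) <-> P))) <-> P = 1 <-> 0 = 0
((T ^ S) & ((R ^ S) -> (S -> Q))) -> (((R <-> (Q -> T)) -> ~(~(Q <-> (P <-> R)) ^ ((P -> R) <-> P))) <-> P) = 0 -> 0 = 1

1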